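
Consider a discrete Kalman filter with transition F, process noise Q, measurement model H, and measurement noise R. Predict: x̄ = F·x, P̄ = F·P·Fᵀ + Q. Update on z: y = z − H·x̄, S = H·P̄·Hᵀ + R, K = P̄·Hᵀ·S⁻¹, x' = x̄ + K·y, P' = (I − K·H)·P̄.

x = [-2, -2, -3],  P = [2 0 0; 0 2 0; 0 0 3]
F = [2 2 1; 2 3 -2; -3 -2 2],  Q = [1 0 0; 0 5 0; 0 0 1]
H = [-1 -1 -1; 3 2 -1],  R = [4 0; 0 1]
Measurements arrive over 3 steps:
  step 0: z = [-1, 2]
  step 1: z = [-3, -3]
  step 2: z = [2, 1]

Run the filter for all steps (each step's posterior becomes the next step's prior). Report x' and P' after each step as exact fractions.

step 0: x̄ = F·x = [-11, -4, 4]
step 0: P̄ = F·P·Fᵀ + Q = [20 14 -14; 14 43 -36; -14 -36 39]
step 0: y = z − H·x̄ = [-12, 47]
step 0: S = H·P̄·Hᵀ + R = [34 -113; -113 788]
step 0: K = P̄·Hᵀ·S⁻¹ = [-4234/14023 1208/14023; 1984/14023 3203/14023; -233/379 -107/379]
step 0: x' = x̄ + K·y = [-46669/14023, 70641/14023, -717/379]
step 0: P' = (I − K·H)·P̄ = [72564/14023 -90704/14023 948/379; -90704/14023 119361/14023 -989/379; 948/379 -989/379 973/379]
step 1: x̄ = F·x = [21415/14023, 4639/379, -54333/14023]
step 1: P̄ = F·P·Fᵀ + Q = [86024/14023 -167/379 28104/14023; -167/379 17532/379 -3556/379; 28104/14023 -3556/379 71931/14023]
step 1: y = z − H·x̄ = [96656/14023, -503933/14023]
step 1: S = H·P̄·Hᵀ + R = [643437/14023 -1377250/14023; -1377250/14023 3738422/14023]
step 1: K = P̄·Hᵀ·S⁻¹ = [-3703043/18135259 -308580/18135259; 1155044/18135259 14534907/36270518; -8110416/18135259 -8408747/36270518]
step 1: x' = x̄ + K·y = [13260279/18135259, -62451323/36270518, 49840855/36270518]
step 1: P' = (I − K·H)·P̄ = [87533183/18135259 -111876380/18135259 39155369/18135259; -111876380/18135259 300101865/36270518 -85589457/36270518; 39155369/18135259 -85589457/36270518 72162047/36270518]
step 2: x̄ = F·x = [-22020675/36270518, -233994563/36270518, 72511341/18135259]
step 2: P̄ = F·P·Fᵀ + Q = [189968533/36270518 47992941/36270518 19088931/18135259; 47992941/36270518 1586737487/36270518 -151829442/18135259; 19088931/18135259 -151829442/18135259 80438570/18135259]
step 2: y = z − H·x̄ = [-19225760/18135259, 715344351/36270518]
step 2: S = H·P̄·Hᵀ + R = [823844535/18135259 -1797582489/18135259; -1797582489/18135259 9815298059/36270518]
step 2: K = P̄·Hᵀ·S⁻¹ = [-12507565219/89531340897 381488893/29843780299; -1278350921/89531340897 10854049447/29843780299; -36484232521/89531340897 -6441985036/29843780299]
step 2: x' = x̄ + K·y = [-18525180487/89531340897, 65961462700/89531340897, 15501200237/89531340897]
step 2: P' = (I − K·H)·P̄ = [353893744012/89531340897 -454800082831/89531340897 150936599695/89531340897; -454800082831/89531340897 618958627783/89531340897 -159045141268/89531340897; 150936599695/89531340897 -159045141268/89531340897 154045471657/89531340897]

step 0: x' = [-46669/14023, 70641/14023, -717/379], P' = [72564/14023 -90704/14023 948/379; -90704/14023 119361/14023 -989/379; 948/379 -989/379 973/379]
step 1: x' = [13260279/18135259, -62451323/36270518, 49840855/36270518], P' = [87533183/18135259 -111876380/18135259 39155369/18135259; -111876380/18135259 300101865/36270518 -85589457/36270518; 39155369/18135259 -85589457/36270518 72162047/36270518]
step 2: x' = [-18525180487/89531340897, 65961462700/89531340897, 15501200237/89531340897], P' = [353893744012/89531340897 -454800082831/89531340897 150936599695/89531340897; -454800082831/89531340897 618958627783/89531340897 -159045141268/89531340897; 150936599695/89531340897 -159045141268/89531340897 154045471657/89531340897]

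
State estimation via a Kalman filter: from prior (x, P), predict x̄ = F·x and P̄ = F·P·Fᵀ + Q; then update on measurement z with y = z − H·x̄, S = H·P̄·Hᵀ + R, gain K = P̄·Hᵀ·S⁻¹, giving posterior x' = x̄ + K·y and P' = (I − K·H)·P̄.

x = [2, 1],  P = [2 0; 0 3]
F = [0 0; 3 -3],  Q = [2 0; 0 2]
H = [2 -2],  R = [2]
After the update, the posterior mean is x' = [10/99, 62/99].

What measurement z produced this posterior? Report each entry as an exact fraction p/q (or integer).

x̄ = F·x = [0, 3]
P̄ = F·P·Fᵀ + Q = [2 0; 0 47]
S = H·P̄·Hᵀ + R = [198]
K = P̄·Hᵀ·S⁻¹ = [2/99; -47/99]
x' − x̄ = [10/99, -235/99] = K·y
y = (KᵀK)⁻¹·Kᵀ·(x' − x̄) = [5]
z = y + H·x̄ = [5] + [-6] = [-1]

z = [-1]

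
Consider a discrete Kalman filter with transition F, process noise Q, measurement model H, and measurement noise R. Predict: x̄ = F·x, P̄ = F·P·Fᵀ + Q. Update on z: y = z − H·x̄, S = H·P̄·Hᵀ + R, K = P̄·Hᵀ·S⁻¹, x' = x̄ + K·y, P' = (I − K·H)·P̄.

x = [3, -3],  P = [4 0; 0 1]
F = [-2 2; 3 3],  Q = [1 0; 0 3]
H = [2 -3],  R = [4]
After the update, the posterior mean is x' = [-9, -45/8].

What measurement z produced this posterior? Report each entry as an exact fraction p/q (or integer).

z = [-1]

x̄ = F·x = [-12, 0]
P̄ = F·P·Fᵀ + Q = [21 -18; -18 48]
S = H·P̄·Hᵀ + R = [736]
K = P̄·Hᵀ·S⁻¹ = [3/23; -45/184]
x' − x̄ = [3, -45/8] = K·y
y = (KᵀK)⁻¹·Kᵀ·(x' − x̄) = [23]
z = y + H·x̄ = [23] + [-24] = [-1]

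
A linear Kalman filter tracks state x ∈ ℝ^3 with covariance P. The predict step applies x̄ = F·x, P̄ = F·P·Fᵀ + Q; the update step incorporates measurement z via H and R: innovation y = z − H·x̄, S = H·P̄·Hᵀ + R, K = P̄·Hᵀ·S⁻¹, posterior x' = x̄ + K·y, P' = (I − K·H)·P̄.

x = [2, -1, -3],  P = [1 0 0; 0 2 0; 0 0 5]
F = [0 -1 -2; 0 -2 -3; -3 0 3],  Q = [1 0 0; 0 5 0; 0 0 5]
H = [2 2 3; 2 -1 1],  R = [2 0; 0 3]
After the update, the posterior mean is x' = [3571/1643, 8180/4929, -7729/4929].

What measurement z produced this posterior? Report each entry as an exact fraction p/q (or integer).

z = [3, 2]

x̄ = F·x = [7, 11, -15]
P̄ = F·P·Fᵀ + Q = [23 34 -30; 34 58 -45; -30 -45 59]
S = H·P̄·Hᵀ + R = [229 26; 26 46]
K = P̄·Hᵀ·S⁻¹ = [262/1643 -791/1643; 1582/4929 -9289/9858; 49/4929 4687/4929]
x' − x̄ = [-7930/1643, -46039/4929, 66206/4929] = K·y
y = (KᵀK)⁻¹·Kᵀ·(x' − x̄) = [12, 14]
z = y + H·x̄ = [12, 14] + [-9, -12] = [3, 2]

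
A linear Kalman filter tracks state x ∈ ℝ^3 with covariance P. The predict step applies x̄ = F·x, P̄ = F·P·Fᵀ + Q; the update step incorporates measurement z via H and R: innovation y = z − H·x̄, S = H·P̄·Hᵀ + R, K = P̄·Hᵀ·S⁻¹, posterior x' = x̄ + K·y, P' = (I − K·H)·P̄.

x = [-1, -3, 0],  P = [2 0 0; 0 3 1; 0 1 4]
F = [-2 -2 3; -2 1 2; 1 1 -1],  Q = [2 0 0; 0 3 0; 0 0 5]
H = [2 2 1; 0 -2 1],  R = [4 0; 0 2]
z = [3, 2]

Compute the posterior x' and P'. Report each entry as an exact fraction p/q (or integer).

x̄ = F·x = [8, -1, -4]
P̄ = F·P·Fᵀ + Q = [46 25 -17; 25 34 -8; -17 -8 12]
y = z − H·x̄ = [-7, 4]
S = H·P̄·Hᵀ + R = [436 -258; -258 182]
K = P̄·Hᵀ·S⁻¹ = [1366/3197 1519/6394; 103/3197 -1189/3197; 77/3197 601/3197]
x' = x̄ + K·y = [19052/3197, -8674/3197, -10923/3197]
P' = (I − K·H)·P̄ = [54397/6394 -12613/3197 -23707/3197; -12613/3197 7004/3197 11630/3197; -23707/3197 11630/3197 24462/3197]

x' = [19052/3197, -8674/3197, -10923/3197]
P' = [54397/6394 -12613/3197 -23707/3197; -12613/3197 7004/3197 11630/3197; -23707/3197 11630/3197 24462/3197]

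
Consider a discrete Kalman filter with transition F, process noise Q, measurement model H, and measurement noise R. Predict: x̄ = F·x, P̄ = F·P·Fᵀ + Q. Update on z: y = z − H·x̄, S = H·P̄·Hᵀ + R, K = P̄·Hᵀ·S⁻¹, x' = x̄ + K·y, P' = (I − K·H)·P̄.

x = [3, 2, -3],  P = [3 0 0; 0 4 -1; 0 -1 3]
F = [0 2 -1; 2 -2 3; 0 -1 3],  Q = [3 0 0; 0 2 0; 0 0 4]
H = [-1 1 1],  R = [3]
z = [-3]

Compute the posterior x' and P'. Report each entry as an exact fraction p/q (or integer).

x̄ = F·x = [7, -7, -11]
P̄ = F·P·Fᵀ + Q = [26 -33 -24; -33 69 44; -24 44 41]
y = z − H·x̄ = [22]
S = H·P̄·Hᵀ + R = [341]
K = P̄·Hᵀ·S⁻¹ = [-83/341; 146/341; 109/341]
x' = x̄ + K·y = [51/31, 75/31, -123/31]
P' = (I − K·H)·P̄ = [1977/341 865/341 863/341; 865/341 2213/341 -910/341; 863/341 -910/341 2100/341]

x' = [51/31, 75/31, -123/31]
P' = [1977/341 865/341 863/341; 865/341 2213/341 -910/341; 863/341 -910/341 2100/341]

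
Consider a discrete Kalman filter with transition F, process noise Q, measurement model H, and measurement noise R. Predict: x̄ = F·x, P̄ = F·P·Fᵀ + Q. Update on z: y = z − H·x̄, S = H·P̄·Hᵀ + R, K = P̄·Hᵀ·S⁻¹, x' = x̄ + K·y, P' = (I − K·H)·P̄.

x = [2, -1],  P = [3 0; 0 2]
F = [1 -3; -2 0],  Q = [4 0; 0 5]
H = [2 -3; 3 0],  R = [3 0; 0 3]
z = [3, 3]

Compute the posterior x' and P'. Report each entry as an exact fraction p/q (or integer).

x̄ = F·x = [5, -4]
P̄ = F·P·Fᵀ + Q = [25 -6; -6 17]
y = z − H·x̄ = [-19, -12]
S = H·P̄·Hᵀ + R = [328 204; 204 228]
K = P̄·Hᵀ·S⁻¹ = [17/2764 447/1382; -891/2764 579/2764]
x' = x̄ + K·y = [2769/2764, -1075/2764]
P' = (I − K·H)·P̄ = [447/1382 579/2764; 579/2764 1277/2764]

x' = [2769/2764, -1075/2764]
P' = [447/1382 579/2764; 579/2764 1277/2764]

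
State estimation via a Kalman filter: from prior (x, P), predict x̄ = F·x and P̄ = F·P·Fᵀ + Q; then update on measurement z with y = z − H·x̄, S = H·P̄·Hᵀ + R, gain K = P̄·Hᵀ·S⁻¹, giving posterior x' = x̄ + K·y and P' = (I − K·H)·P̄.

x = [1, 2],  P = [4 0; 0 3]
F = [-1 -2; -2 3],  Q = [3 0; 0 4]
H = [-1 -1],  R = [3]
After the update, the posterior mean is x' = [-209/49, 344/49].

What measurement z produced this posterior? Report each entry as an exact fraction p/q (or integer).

x̄ = F·x = [-5, 4]
P̄ = F·P·Fᵀ + Q = [19 -10; -10 47]
S = H·P̄·Hᵀ + R = [49]
K = P̄·Hᵀ·S⁻¹ = [-9/49; -37/49]
x' − x̄ = [36/49, 148/49] = K·y
y = (KᵀK)⁻¹·Kᵀ·(x' − x̄) = [-4]
z = y + H·x̄ = [-4] + [1] = [-3]

z = [-3]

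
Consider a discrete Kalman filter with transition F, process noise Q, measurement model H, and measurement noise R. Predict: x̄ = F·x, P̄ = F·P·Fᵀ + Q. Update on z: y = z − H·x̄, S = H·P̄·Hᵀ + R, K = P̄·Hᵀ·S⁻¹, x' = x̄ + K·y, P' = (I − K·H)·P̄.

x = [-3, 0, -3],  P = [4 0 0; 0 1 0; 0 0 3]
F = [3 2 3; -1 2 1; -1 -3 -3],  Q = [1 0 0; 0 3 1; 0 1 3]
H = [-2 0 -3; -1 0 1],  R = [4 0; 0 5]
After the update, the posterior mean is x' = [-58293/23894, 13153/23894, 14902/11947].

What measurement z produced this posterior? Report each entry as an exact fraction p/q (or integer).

z = [1, 3]

x̄ = F·x = [-18, 0, 12]
P̄ = F·P·Fᵀ + Q = [68 1 -45; 1 14 -10; -45 -10 43]
S = H·P̄·Hᵀ + R = [123 -38; -38 206]
K = P̄·Hᵀ·S⁻¹ = [-2250/11947 -13937/23894; 2675/11947 -289/23894; -2345/11947 4671/11947]
x' − x̄ = [371799/23894, 13153/23894, -128462/11947] = K·y
y = (KᵀK)⁻¹·Kᵀ·(x' − x̄) = [1, -27]
z = y + H·x̄ = [1, -27] + [0, 30] = [1, 3]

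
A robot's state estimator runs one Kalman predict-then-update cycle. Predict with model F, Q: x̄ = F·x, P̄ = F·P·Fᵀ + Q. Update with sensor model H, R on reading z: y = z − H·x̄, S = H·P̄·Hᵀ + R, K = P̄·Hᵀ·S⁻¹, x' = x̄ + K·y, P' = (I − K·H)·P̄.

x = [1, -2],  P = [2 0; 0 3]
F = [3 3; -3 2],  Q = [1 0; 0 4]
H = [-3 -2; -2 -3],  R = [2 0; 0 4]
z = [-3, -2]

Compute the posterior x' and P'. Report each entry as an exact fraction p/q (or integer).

x' = [2051/1762, -583/2643]
P' = [2231/1762 -1173/881; -1173/881 4318/2643]

x̄ = F·x = [-3, -7]
P̄ = F·P·Fᵀ + Q = [46 0; 0 34]
y = z − H·x̄ = [-26, -29]
S = H·P̄·Hᵀ + R = [552 480; 480 494]
K = P̄·Hᵀ·S⁻¹ = [-2001/3524 322/881; 1921/5286 -493/881]
x' = x̄ + K·y = [2051/1762, -583/2643]
P' = (I − K·H)·P̄ = [2231/1762 -1173/881; -1173/881 4318/2643]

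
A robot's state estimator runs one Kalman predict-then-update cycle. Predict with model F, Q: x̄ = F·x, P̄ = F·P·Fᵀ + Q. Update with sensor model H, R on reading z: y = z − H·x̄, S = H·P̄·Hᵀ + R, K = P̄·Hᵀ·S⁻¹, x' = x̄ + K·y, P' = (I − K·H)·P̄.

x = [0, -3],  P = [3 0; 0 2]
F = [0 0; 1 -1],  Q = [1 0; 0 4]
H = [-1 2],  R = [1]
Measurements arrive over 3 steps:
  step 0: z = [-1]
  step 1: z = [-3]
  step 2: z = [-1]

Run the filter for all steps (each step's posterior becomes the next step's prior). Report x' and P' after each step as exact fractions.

step 0: x̄ = F·x = [0, 3]
step 0: P̄ = F·P·Fᵀ + Q = [1 0; 0 9]
step 0: y = z − H·x̄ = [-7]
step 0: S = H·P̄·Hᵀ + R = [38]
step 0: K = P̄·Hᵀ·S⁻¹ = [-1/38; 9/19]
step 0: x' = x̄ + K·y = [7/38, -6/19]
step 0: P' = (I − K·H)·P̄ = [37/38 9/19; 9/19 9/19]
step 1: x̄ = F·x = [0, 1/2]
step 1: P̄ = F·P·Fᵀ + Q = [1 0; 0 9/2]
step 1: y = z − H·x̄ = [-4]
step 1: S = H·P̄·Hᵀ + R = [20]
step 1: K = P̄·Hᵀ·S⁻¹ = [-1/20; 9/20]
step 1: x' = x̄ + K·y = [1/5, -13/10]
step 1: P' = (I − K·H)·P̄ = [19/20 9/20; 9/20 9/20]
step 2: x̄ = F·x = [0, 3/2]
step 2: P̄ = F·P·Fᵀ + Q = [1 0; 0 9/2]
step 2: y = z − H·x̄ = [-4]
step 2: S = H·P̄·Hᵀ + R = [20]
step 2: K = P̄·Hᵀ·S⁻¹ = [-1/20; 9/20]
step 2: x' = x̄ + K·y = [1/5, -3/10]
step 2: P' = (I − K·H)·P̄ = [19/20 9/20; 9/20 9/20]

step 0: x' = [7/38, -6/19], P' = [37/38 9/19; 9/19 9/19]
step 1: x' = [1/5, -13/10], P' = [19/20 9/20; 9/20 9/20]
step 2: x' = [1/5, -3/10], P' = [19/20 9/20; 9/20 9/20]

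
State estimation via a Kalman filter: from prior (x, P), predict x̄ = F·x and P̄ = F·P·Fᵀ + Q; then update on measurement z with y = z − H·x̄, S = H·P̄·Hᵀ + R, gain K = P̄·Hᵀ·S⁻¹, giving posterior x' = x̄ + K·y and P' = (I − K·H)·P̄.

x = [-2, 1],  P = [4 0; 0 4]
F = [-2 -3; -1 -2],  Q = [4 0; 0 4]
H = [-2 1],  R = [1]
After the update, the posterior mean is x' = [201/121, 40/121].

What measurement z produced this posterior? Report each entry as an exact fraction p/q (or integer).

x̄ = F·x = [1, 0]
P̄ = F·P·Fᵀ + Q = [56 32; 32 24]
S = H·P̄·Hᵀ + R = [121]
K = P̄·Hᵀ·S⁻¹ = [-80/121; -40/121]
x' − x̄ = [80/121, 40/121] = K·y
y = (KᵀK)⁻¹·Kᵀ·(x' − x̄) = [-1]
z = y + H·x̄ = [-1] + [-2] = [-3]

z = [-3]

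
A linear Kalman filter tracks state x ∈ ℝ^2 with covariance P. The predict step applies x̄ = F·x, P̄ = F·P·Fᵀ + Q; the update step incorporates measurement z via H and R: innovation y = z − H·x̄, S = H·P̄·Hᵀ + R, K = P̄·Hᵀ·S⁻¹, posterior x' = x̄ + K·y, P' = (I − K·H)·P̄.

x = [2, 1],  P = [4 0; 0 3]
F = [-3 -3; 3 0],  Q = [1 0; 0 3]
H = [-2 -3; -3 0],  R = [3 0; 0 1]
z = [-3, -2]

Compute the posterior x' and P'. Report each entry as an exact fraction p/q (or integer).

x' = [32205/49553, 8025/14158]
P' = [5496/49553 -522/7079; -522/7079 5331/14158]

x̄ = F·x = [-9, 6]
P̄ = F·P·Fᵀ + Q = [64 -36; -36 39]
y = z − H·x̄ = [-3, -29]
S = H·P̄·Hᵀ + R = [178 60; 60 577]
K = P̄·Hᵀ·S⁻¹ = [-10/49553 -16488/49553; -4635/14158 1566/7079]
x' = x̄ + K·y = [32205/49553, 8025/14158]
P' = (I − K·H)·P̄ = [5496/49553 -522/7079; -522/7079 5331/14158]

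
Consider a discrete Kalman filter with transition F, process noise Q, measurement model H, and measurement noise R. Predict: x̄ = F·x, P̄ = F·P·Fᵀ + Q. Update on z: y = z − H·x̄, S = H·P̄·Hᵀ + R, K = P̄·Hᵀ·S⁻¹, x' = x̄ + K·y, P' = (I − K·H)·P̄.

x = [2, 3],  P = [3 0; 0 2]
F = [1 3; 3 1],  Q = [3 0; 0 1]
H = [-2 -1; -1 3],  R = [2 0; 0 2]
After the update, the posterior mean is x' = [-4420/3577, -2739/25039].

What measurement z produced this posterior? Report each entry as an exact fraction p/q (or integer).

z = [3, 1]

x̄ = F·x = [11, 9]
P̄ = F·P·Fᵀ + Q = [24 15; 15 30]
S = H·P̄·Hᵀ + R = [188 -117; -117 206]
K = P̄·Hᵀ·S⁻¹ = [-1503/3577 -489/3577; -3585/25039 7080/25039]
x' − x̄ = [-43767/3577, -228090/25039] = K·y
y = (KᵀK)⁻¹·Kᵀ·(x' − x̄) = [34, -15]
z = y + H·x̄ = [34, -15] + [-31, 16] = [3, 1]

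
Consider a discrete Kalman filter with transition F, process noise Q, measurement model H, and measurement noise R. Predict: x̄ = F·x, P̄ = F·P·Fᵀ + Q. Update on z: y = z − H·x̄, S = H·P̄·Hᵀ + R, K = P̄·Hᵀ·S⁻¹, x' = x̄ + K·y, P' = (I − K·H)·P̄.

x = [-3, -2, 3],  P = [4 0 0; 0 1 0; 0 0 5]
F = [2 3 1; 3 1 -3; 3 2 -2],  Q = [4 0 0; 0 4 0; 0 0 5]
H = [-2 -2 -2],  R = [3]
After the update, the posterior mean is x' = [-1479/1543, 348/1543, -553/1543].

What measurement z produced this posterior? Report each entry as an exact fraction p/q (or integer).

x̄ = F·x = [-9, -20, -19]
P̄ = F·P·Fᵀ + Q = [34 12 20; 12 86 68; 20 68 65]
S = H·P̄·Hᵀ + R = [1543]
K = P̄·Hᵀ·S⁻¹ = [-132/1543; -332/1543; -306/1543]
x' − x̄ = [12408/1543, 31208/1543, 28764/1543] = K·y
y = (KᵀK)⁻¹·Kᵀ·(x' − x̄) = [-94]
z = y + H·x̄ = [-94] + [96] = [2]

z = [2]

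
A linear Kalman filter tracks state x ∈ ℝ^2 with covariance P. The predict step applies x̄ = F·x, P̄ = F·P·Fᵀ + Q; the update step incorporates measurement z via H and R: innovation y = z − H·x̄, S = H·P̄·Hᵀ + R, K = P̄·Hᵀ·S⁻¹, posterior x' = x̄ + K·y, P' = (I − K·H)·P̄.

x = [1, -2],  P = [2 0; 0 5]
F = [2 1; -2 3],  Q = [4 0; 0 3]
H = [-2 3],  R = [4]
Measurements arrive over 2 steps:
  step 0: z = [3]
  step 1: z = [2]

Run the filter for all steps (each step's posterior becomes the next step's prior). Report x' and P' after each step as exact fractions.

step 0: x̄ = F·x = [0, -8]
step 0: P̄ = F·P·Fᵀ + Q = [17 7; 7 56]
step 0: y = z − H·x̄ = [27]
step 0: S = H·P̄·Hᵀ + R = [492]
step 0: K = P̄·Hᵀ·S⁻¹ = [-13/492; 77/246]
step 0: x' = x̄ + K·y = [-117/164, 37/82]
step 0: P' = (I − K·H)·P̄ = [8195/492 2723/246; 2723/246 959/123]
step 1: x̄ = F·x = [-40/41, 114/41]
step 1: P̄ = F·P·Fᵀ + Q = [15092/123 128/123; 128/123 857/123]
step 1: y = z − H·x̄ = [-340/41]
step 1: S = H·P̄·Hᵀ + R = [67037/123]
step 1: K = P̄·Hᵀ·S⁻¹ = [-29800/67037; 2315/67037]
step 1: x' = x̄ + K·y = [181720/67037, 167198/67037]
step 1: P' = (I − K·H)·P̄ = [1005548/67037 630632/67037; 630632/67037 423508/67037]

step 0: x' = [-117/164, 37/82], P' = [8195/492 2723/246; 2723/246 959/123]
step 1: x' = [181720/67037, 167198/67037], P' = [1005548/67037 630632/67037; 630632/67037 423508/67037]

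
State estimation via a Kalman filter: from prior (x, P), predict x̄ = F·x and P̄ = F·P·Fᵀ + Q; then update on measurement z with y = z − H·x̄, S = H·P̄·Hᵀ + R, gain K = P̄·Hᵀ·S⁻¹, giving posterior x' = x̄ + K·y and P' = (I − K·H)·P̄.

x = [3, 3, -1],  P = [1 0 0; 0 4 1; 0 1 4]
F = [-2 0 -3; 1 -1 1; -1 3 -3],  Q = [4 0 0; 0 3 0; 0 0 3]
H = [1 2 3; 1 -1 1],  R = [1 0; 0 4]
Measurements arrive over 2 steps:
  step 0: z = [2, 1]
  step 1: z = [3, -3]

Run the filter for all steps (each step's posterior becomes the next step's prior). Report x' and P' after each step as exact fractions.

step 0: x̄ = F·x = [-3, -1, 9]
step 0: P̄ = F·P·Fᵀ + Q = [44 -11 29; -11 10 -19; 29 -19 58]
step 0: y = z − H·x̄ = [-20, -6]
step 0: S = H·P̄·Hᵀ + R = [509 322; 322 234]
step 0: K = P̄·Hᵀ·S⁻¹ = [-771/7711 3829/7711; 824/7711 -2452/7711; 2239/7711 412/7711]
step 0: x' = x̄ + K·y = [-30687/7711, -9479/7711, 22147/7711]
step 0: P' = (I − K·H)·P̄ = [101687/7711 31331/7711 -55040/7711; 31331/7711 18582/7711 -22557/7711; -55040/7711 -22557/7711 34131/7711]
step 1: x̄ = F·x = [-5067/7711, 939/7711, -64191/7711]
step 1: P̄ = F·P·Fᵀ + Q = [84291/7711 -35576/7711 30220/7711; -35576/7711 49905/7711 -49684/7711; 30220/7711 -49684/7711 487037/7711]
step 1: y = z − H·x̄ = [218895/7711, 47064/7711]
step 1: S = H·P̄·Hᵀ + R = [4117763/7711 1580580/7711; 1580580/7711 883037/7711]
step 1: K = P̄·Hᵀ·S⁻¹ = [-18877727/147568921 58871751/147568921; 17992694/147568921 -54793905/147568921; 43192741/147568921 17432213/147568921]
step 1: x' = x̄ + K·y = [-273535428/147568921, 194301339/147568921, 104073156/147568921]
step 1: P' = (I − K·H)·P̄ = [721350877/147568921 143472603/147568921 -342391270/147568921; 143472603/147568921 192492952/147568921 -170155271/147568921; -342391270/147568921 -170155271/147568921 241964851/147568921]

step 0: x' = [-30687/7711, -9479/7711, 22147/7711], P' = [101687/7711 31331/7711 -55040/7711; 31331/7711 18582/7711 -22557/7711; -55040/7711 -22557/7711 34131/7711]
step 1: x' = [-273535428/147568921, 194301339/147568921, 104073156/147568921], P' = [721350877/147568921 143472603/147568921 -342391270/147568921; 143472603/147568921 192492952/147568921 -170155271/147568921; -342391270/147568921 -170155271/147568921 241964851/147568921]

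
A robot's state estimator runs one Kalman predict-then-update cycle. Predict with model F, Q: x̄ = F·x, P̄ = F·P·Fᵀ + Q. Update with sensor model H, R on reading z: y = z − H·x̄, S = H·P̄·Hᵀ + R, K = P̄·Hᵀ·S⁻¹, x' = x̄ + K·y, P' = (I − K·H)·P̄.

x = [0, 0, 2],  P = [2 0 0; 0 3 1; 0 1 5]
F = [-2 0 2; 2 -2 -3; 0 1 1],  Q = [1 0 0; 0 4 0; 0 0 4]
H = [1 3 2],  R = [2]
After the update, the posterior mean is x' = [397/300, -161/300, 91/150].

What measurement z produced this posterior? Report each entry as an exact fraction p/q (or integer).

x̄ = F·x = [4, -6, 2]
P̄ = F·P·Fᵀ + Q = [29 -42 12; -42 81 -26; 12 -26 14]
S = H·P̄·Hᵀ + R = [300]
K = P̄·Hᵀ·S⁻¹ = [-73/300; 149/300; -19/150]
x' − x̄ = [-803/300, 1639/300, -209/150] = K·y
y = (KᵀK)⁻¹·Kᵀ·(x' − x̄) = [11]
z = y + H·x̄ = [11] + [-10] = [1]

z = [1]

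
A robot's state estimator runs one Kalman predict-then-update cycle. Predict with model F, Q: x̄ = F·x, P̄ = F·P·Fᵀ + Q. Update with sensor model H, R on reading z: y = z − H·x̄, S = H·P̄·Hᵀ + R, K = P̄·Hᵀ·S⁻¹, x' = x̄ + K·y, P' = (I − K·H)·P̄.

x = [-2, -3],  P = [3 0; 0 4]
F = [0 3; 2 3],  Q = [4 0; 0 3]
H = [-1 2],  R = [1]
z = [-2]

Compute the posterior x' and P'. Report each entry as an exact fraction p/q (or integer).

x̄ = F·x = [-9, -13]
P̄ = F·P·Fᵀ + Q = [40 36; 36 51]
y = z − H·x̄ = [15]
S = H·P̄·Hᵀ + R = [101]
K = P̄·Hᵀ·S⁻¹ = [32/101; 66/101]
x' = x̄ + K·y = [-429/101, -323/101]
P' = (I − K·H)·P̄ = [3016/101 1524/101; 1524/101 795/101]

x' = [-429/101, -323/101]
P' = [3016/101 1524/101; 1524/101 795/101]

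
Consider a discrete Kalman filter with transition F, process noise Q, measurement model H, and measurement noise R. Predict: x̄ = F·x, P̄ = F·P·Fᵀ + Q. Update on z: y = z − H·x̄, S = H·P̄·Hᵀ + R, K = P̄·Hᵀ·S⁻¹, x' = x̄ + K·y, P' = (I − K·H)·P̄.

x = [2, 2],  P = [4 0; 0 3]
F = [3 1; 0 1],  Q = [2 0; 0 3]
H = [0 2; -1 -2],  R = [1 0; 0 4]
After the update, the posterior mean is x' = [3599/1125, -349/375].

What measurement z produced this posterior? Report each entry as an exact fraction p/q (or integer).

z = [-2, -1]

x̄ = F·x = [8, 2]
P̄ = F·P·Fᵀ + Q = [41 3; 3 6]
S = H·P̄·Hᵀ + R = [25 -30; -30 81]
K = P̄·Hᵀ·S⁻¹ = [-308/375 -199/225; 58/125 -1/75]
x' − x̄ = [-5401/1125, -1099/375] = K·y
y = (KᵀK)⁻¹·Kᵀ·(x' − x̄) = [-6, 11]
z = y + H·x̄ = [-6, 11] + [4, -12] = [-2, -1]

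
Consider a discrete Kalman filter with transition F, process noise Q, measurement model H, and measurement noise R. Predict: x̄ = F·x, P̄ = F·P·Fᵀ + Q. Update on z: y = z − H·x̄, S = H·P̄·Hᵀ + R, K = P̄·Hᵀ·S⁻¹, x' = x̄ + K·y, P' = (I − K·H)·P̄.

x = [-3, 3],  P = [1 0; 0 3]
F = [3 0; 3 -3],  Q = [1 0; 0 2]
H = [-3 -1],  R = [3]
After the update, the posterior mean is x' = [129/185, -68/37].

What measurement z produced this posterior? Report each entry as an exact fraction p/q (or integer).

x̄ = F·x = [-9, -18]
P̄ = F·P·Fᵀ + Q = [10 9; 9 38]
S = H·P̄·Hᵀ + R = [185]
K = P̄·Hᵀ·S⁻¹ = [-39/185; -13/37]
x' − x̄ = [1794/185, 598/37] = K·y
y = (KᵀK)⁻¹·Kᵀ·(x' − x̄) = [-46]
z = y + H·x̄ = [-46] + [45] = [-1]

z = [-1]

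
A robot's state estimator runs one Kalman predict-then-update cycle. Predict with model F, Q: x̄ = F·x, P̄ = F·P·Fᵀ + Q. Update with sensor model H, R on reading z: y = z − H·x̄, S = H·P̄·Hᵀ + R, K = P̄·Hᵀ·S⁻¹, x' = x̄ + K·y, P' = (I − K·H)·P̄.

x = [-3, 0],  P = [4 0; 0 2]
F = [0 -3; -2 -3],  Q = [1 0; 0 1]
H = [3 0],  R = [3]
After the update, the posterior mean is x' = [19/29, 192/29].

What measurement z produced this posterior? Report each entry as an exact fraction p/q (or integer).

x̄ = F·x = [0, 6]
P̄ = F·P·Fᵀ + Q = [19 18; 18 35]
S = H·P̄·Hᵀ + R = [174]
K = P̄·Hᵀ·S⁻¹ = [19/58; 9/29]
x' − x̄ = [19/29, 18/29] = K·y
y = (KᵀK)⁻¹·Kᵀ·(x' − x̄) = [2]
z = y + H·x̄ = [2] + [0] = [2]

z = [2]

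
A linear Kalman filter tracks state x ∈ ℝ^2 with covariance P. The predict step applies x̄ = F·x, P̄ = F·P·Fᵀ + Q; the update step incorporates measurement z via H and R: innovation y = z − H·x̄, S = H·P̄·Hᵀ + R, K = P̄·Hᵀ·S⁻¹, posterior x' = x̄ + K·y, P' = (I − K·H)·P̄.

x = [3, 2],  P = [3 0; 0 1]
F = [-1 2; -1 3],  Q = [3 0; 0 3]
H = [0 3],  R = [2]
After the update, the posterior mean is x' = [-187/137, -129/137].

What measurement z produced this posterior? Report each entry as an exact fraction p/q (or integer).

x̄ = F·x = [1, 3]
P̄ = F·P·Fᵀ + Q = [10 9; 9 15]
S = H·P̄·Hᵀ + R = [137]
K = P̄·Hᵀ·S⁻¹ = [27/137; 45/137]
x' − x̄ = [-324/137, -540/137] = K·y
y = (KᵀK)⁻¹·Kᵀ·(x' − x̄) = [-12]
z = y + H·x̄ = [-12] + [9] = [-3]

z = [-3]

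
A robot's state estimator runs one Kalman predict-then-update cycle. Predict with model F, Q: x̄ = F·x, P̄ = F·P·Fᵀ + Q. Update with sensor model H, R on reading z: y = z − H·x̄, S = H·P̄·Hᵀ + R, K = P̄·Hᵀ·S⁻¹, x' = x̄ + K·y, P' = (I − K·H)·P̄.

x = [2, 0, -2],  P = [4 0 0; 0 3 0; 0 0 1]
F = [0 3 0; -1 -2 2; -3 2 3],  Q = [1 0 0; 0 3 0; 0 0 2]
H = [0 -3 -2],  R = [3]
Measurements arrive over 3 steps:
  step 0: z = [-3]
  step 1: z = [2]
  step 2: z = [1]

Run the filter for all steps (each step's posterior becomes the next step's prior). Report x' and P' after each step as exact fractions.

step 0: x' = [-405/259, 537/518, -48/259], P' = [7090/259 -3933/259 5886/259; -3933/259 5353/518 -3954/259; 5886/259 -3954/259 6033/259]
step 1: x' = [1362561/240418, -559853/120209, 721858/120209], P' = [12075229/240418 -5215710/120209 7784406/120209; -5215710/120209 9587603/240418 -7132869/120209; 7784406/120209 -7132869/120209 10702419/120209]
step 2: x' = [-807227364/150605347, 625420584/150605347, -1011817541/150605347], P' = [61927202621/2108474858 -24856484136/1054237429 36850560435/1054237429; -24856484136/1054237429 22277625437/1054237429 -32836455279/1054237429; 36850560435/1054237429 -32836455279/1054237429 49174845735/1054237429]

step 0: x̄ = F·x = [0, -6, -12]
step 0: P̄ = F·P·Fᵀ + Q = [28 -18 18; -18 23 6; 18 6 59]
step 0: y = z − H·x̄ = [-45]
step 0: S = H·P̄·Hᵀ + R = [518]
step 0: K = P̄·Hᵀ·S⁻¹ = [9/259; -81/518; -68/259]
step 0: x' = x̄ + K·y = [-405/259, 537/518, -48/259]
step 0: P' = (I − K·H)·P̄ = [7090/259 -3933/259 5886/259; -3933/259 5353/518 -3954/259; 5886/259 -3954/259 6033/259]
step 1: x̄ = F·x = [1611/518, -228/259, 1608/259]
step 1: P̄ = F·P·Fᵀ + Q = [48695/518 -27984/259 15870/259; -27984/259 35061/259 -14036/259; 15870/259 -14036/259 23131/259]
step 1: y = z − H·x̄ = [3050/259]
step 1: S = H·P̄·Hᵀ + R = [240418/259]
step 1: K = P̄·Hᵀ·S⁻¹ = [26106/120209; -77111/240418; -2077/120209]
step 1: x' = x̄ + K·y = [1362561/240418, -559853/120209, 721858/120209]
step 1: P' = (I − K·H)·P̄ = [12075229/240418 -5215710/120209 7784406/120209; -5215710/120209 9587603/240418 -7132869/120209; 7784406/120209 -7132869/120209 10702419/120209]
step 2: x̄ = F·x = [-1679559/120209, 3764283/240418, -1995947/240418]
step 2: P̄ = F·P·Fᵀ + Q = [86528845/240418 -55912893/120209 11508378/120209; -55912893/120209 146891223/240418 -27009209/240418; 11508378/120209 -27009209/240418 13901419/240418]
step 2: y = z − H·x̄ = [7541373/240418]
step 2: S = H·P̄·Hᵀ + R = [1054237429/240418]
step 2: K = P̄·Hᵀ·S⁻¹ = [289443846/1054237429; -386655251/1054237429; 53224789/1054237429]
step 2: x' = x̄ + K·y = [-807227364/150605347, 625420584/150605347, -1011817541/150605347]
step 2: P' = (I − K·H)·P̄ = [61927202621/2108474858 -24856484136/1054237429 36850560435/1054237429; -24856484136/1054237429 22277625437/1054237429 -32836455279/1054237429; 36850560435/1054237429 -32836455279/1054237429 49174845735/1054237429]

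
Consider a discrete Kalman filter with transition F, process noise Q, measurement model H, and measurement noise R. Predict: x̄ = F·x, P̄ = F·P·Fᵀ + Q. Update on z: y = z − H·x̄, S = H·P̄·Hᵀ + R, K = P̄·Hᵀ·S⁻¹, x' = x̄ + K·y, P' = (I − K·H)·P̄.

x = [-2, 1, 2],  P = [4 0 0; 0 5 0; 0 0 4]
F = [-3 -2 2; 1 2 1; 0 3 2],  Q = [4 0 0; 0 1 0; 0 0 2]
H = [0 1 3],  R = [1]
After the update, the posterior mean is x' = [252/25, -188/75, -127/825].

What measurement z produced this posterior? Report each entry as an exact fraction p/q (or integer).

x̄ = F·x = [8, 2, 7]
P̄ = F·P·Fᵀ + Q = [76 -24 -14; -24 29 38; -14 38 63]
S = H·P̄·Hᵀ + R = [825]
K = P̄·Hᵀ·S⁻¹ = [-2/25; 13/75; 227/825]
x' − x̄ = [52/25, -338/75, -5902/825] = K·y
y = (KᵀK)⁻¹·Kᵀ·(x' − x̄) = [-26]
z = y + H·x̄ = [-26] + [23] = [-3]

z = [-3]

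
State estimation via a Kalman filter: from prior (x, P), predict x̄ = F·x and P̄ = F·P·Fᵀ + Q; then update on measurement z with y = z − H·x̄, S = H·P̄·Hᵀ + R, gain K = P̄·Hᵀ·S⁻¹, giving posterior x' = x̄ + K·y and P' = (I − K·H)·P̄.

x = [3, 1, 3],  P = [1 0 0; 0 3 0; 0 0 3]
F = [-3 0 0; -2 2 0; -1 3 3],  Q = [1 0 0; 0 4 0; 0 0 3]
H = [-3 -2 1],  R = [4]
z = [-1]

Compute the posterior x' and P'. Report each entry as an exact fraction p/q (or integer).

x̄ = F·x = [-9, -4, 9]
P̄ = F·P·Fᵀ + Q = [10 6 3; 6 20 20; 3 20 58]
y = z − H·x̄ = [-45]
S = H·P̄·Hᵀ + R = [206]
K = P̄·Hᵀ·S⁻¹ = [-39/206; -19/103; 9/206]
x' = x̄ + K·y = [-99/206, 443/103, 1449/206]
P' = (I − K·H)·P̄ = [539/206 -123/103 969/206; -123/103 1338/103 2231/103; 969/206 2231/103 11867/206]

x' = [-99/206, 443/103, 1449/206]
P' = [539/206 -123/103 969/206; -123/103 1338/103 2231/103; 969/206 2231/103 11867/206]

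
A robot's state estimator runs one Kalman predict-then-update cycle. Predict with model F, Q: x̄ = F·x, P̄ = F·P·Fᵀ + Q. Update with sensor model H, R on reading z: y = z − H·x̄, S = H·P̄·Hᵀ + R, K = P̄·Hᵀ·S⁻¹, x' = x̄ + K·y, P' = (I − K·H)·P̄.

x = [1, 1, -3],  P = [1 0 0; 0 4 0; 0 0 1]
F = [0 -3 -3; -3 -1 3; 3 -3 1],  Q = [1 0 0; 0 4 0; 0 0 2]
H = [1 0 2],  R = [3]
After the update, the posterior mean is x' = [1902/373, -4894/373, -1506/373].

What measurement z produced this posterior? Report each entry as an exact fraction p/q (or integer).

x̄ = F·x = [6, -13, -3]
P̄ = F·P·Fᵀ + Q = [46 3 33; 3 26 6; 33 6 48]
S = H·P̄·Hᵀ + R = [373]
K = P̄·Hᵀ·S⁻¹ = [112/373; 15/373; 129/373]
x' − x̄ = [-336/373, -45/373, -387/373] = K·y
y = (KᵀK)⁻¹·Kᵀ·(x' − x̄) = [-3]
z = y + H·x̄ = [-3] + [0] = [-3]

z = [-3]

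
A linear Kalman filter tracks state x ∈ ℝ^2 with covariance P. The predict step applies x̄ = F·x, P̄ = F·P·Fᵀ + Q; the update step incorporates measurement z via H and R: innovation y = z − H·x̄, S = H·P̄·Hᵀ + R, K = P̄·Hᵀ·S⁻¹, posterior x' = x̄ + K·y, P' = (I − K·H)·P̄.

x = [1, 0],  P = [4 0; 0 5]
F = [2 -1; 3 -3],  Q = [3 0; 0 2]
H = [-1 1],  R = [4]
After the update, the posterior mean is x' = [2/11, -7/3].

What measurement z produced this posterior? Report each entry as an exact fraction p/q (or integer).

z = [-3]

x̄ = F·x = [2, 3]
P̄ = F·P·Fᵀ + Q = [24 39; 39 83]
S = H·P̄·Hᵀ + R = [33]
K = P̄·Hᵀ·S⁻¹ = [5/11; 4/3]
x' − x̄ = [-20/11, -16/3] = K·y
y = (KᵀK)⁻¹·Kᵀ·(x' − x̄) = [-4]
z = y + H·x̄ = [-4] + [1] = [-3]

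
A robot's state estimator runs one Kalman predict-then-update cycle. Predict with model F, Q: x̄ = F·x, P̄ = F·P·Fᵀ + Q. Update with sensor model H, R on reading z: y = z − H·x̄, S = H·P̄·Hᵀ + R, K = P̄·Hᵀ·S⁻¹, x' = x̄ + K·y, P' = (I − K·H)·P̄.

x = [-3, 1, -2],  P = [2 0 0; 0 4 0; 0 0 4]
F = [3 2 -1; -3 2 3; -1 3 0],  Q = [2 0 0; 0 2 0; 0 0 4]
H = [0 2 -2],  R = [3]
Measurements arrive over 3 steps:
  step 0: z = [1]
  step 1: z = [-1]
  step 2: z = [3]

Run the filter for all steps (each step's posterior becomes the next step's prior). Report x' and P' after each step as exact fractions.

step 0: x' = [-429/73, 449/73, 414/73], P' = [4664/219 770/73 802/73; 770/73 2904/73 2862/73; 802/73 2862/73 2874/73]
step 1: x' = [-294407/28237, -79037/28237, -67956/28237], P' = [41776744/141185 20698794/141185 20701422/141185; 20698794/141185 15097504/141185 14869642/141185; 20701422/141185 14869642/141185 14747176/141185]
step 2: x' = [-163204217/244169291, 514155937/244169291, 141577588/244169291], P' = [351574519434/244169291 171924925104/244169291 172339481370/244169291; 171924925104/244169291 92658352626/244169291 92457768990/244169291; 172339481370/244169291 92457768990/244169291 92439994656/244169291]

step 0: x̄ = F·x = [-5, 5, 6]
step 0: P̄ = F·P·Fᵀ + Q = [40 -14 18; -14 72 30; 18 30 42]
step 0: y = z − H·x̄ = [3]
step 0: S = H·P̄·Hᵀ + R = [219]
step 0: K = P̄·Hᵀ·S⁻¹ = [-64/219; 28/73; -8/73]
step 0: x' = x̄ + K·y = [-429/73, 449/73, 414/73]
step 0: P' = (I − K·H)·P̄ = [4664/219 770/73 802/73; 770/73 2904/73 2862/73; 802/73 2862/73 2874/73]
step 1: x̄ = F·x = [-11, 3427/73, 1776/73]
step 1: P̄ = F·P·Fᵀ + Q = [296 138 142; 138 62288/73 36970/73; 142 36970/73 70088/219]
step 1: y = z − H·x̄ = [-3375/73]
step 1: S = H·P̄·Hᵀ + R = [141185/219]
step 1: K = P̄·Hᵀ·S⁻¹ = [-1752/141185; 151908/141185; 81644/141185]
step 1: x' = x̄ + K·y = [-294407/28237, -79037/28237, -67956/28237]
step 1: P' = (I − K·H)·P̄ = [41776744/141185 20698794/141185 20701422/141185; 20698794/141185 15097504/141185 14869642/141185; 20701422/141185 14869642/141185 14747176/141185]
step 2: x̄ = F·x = [-973339/28237, 47389/2567, 57296/28237]
step 2: P̄ = F·P·Fᵀ + Q = [516108686/141185 -4722416/12835 86238846/141185; -4722416/12835 11528386/12835 5450094/12835; 86238846/141185 5450094/12835 54026256/141185]
step 2: y = z − H·x̄ = [-843255/28237]
step 2: S = H·P̄·Hᵀ + R = [244169291/141185]
step 2: K = P̄·Hᵀ·S⁻¹ = [-276370844/244169291; 133722424/244169291; 11849556/244169291]
step 2: x' = x̄ + K·y = [-163204217/244169291, 514155937/244169291, 141577588/244169291]
step 2: P' = (I − K·H)·P̄ = [351574519434/244169291 171924925104/244169291 172339481370/244169291; 171924925104/244169291 92658352626/244169291 92457768990/244169291; 172339481370/244169291 92457768990/244169291 92439994656/244169291]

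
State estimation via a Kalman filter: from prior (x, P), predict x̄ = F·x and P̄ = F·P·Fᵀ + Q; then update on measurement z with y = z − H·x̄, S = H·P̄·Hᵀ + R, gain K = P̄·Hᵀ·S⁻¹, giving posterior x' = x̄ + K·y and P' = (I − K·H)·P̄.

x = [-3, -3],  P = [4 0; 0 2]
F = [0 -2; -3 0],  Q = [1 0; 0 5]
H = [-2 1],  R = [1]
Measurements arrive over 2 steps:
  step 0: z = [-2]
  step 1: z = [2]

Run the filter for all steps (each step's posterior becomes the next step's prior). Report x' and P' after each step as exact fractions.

step 0: x̄ = F·x = [6, 9]
step 0: P̄ = F·P·Fᵀ + Q = [9 0; 0 41]
step 0: y = z − H·x̄ = [1]
step 0: S = H·P̄·Hᵀ + R = [78]
step 0: K = P̄·Hᵀ·S⁻¹ = [-3/13; 41/78]
step 0: x' = x̄ + K·y = [75/13, 743/78]
step 0: P' = (I − K·H)·P̄ = [63/13 123/13; 123/13 1517/78]
step 1: x̄ = F·x = [-743/39, -225/13]
step 1: P̄ = F·P·Fᵀ + Q = [3073/39 738/13; 738/13 632/13]
step 1: y = z − H·x̄ = [-733/39]
step 1: S = H·P̄·Hᵀ + R = [5371/39]
step 1: K = P̄·Hᵀ·S⁻¹ = [-3932/5371; -2532/5371]
step 1: x' = x̄ + K·y = [-28423/5371, -45371/5371]
step 1: P' = (I − K·H)·P̄ = [26781/5371 49630/5371; 49630/5371 96728/5371]

step 0: x' = [75/13, 743/78], P' = [63/13 123/13; 123/13 1517/78]
step 1: x' = [-28423/5371, -45371/5371], P' = [26781/5371 49630/5371; 49630/5371 96728/5371]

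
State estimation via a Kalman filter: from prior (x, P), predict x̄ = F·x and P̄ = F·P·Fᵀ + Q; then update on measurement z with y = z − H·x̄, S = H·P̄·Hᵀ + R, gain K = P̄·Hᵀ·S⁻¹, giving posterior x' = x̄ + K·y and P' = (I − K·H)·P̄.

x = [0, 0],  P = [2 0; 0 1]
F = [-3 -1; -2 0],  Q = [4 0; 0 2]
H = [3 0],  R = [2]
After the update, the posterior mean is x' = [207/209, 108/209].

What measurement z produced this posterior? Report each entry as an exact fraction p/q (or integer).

x̄ = F·x = [0, 0]
P̄ = F·P·Fᵀ + Q = [23 12; 12 10]
S = H·P̄·Hᵀ + R = [209]
K = P̄·Hᵀ·S⁻¹ = [69/209; 36/209]
x' − x̄ = [207/209, 108/209] = K·y
y = (KᵀK)⁻¹·Kᵀ·(x' − x̄) = [3]
z = y + H·x̄ = [3] + [0] = [3]

z = [3]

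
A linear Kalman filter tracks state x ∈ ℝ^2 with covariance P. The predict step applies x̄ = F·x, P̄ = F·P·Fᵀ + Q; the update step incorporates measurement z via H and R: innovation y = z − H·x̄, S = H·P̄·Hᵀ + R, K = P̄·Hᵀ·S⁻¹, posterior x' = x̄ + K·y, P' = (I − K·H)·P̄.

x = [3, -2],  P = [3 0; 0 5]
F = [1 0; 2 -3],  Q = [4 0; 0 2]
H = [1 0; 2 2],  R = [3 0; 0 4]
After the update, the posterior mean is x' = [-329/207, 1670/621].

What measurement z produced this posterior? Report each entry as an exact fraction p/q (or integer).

z = [-3, 2]

x̄ = F·x = [3, 12]
P̄ = F·P·Fᵀ + Q = [7 6; 6 59]
S = H·P̄·Hᵀ + R = [10 26; 26 316]
K = P̄·Hᵀ·S⁻¹ = [128/207 13/414; -371/621 286/621]
x' − x̄ = [-950/207, -5782/621] = K·y
y = (KᵀK)⁻¹·Kᵀ·(x' − x̄) = [-6, -28]
z = y + H·x̄ = [-6, -28] + [3, 30] = [-3, 2]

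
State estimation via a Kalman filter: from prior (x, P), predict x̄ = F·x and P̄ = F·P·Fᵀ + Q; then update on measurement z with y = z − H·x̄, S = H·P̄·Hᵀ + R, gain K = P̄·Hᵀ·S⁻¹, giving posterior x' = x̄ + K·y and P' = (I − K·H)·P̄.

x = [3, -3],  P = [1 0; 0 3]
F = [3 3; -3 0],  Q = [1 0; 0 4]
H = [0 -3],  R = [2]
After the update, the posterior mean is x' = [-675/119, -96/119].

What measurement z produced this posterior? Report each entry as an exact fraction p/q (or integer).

z = [2]

x̄ = F·x = [0, -9]
P̄ = F·P·Fᵀ + Q = [37 -9; -9 13]
S = H·P̄·Hᵀ + R = [119]
K = P̄·Hᵀ·S⁻¹ = [27/119; -39/119]
x' − x̄ = [-675/119, 975/119] = K·y
y = (KᵀK)⁻¹·Kᵀ·(x' − x̄) = [-25]
z = y + H·x̄ = [-25] + [27] = [2]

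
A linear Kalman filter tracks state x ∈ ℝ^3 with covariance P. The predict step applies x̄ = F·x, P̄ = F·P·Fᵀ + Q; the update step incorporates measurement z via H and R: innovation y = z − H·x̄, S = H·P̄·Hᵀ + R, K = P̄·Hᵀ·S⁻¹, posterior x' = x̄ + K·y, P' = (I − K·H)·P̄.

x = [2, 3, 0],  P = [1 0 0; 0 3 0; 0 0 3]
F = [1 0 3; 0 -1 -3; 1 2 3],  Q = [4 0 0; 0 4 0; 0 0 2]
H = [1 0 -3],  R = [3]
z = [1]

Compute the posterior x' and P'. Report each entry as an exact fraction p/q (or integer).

x' = [-706/245, 921/245, -6/5]
P' = [5136/245 -2871/245 36/5; -2871/245 3146/245 -21/5; 36/5 -21/5 14/5]

x̄ = F·x = [2, -3, 8]
P̄ = F·P·Fᵀ + Q = [32 -27 28; -27 34 -33; 28 -33 42]
y = z − H·x̄ = [23]
S = H·P̄·Hᵀ + R = [245]
K = P̄·Hᵀ·S⁻¹ = [-52/245; 72/245; -2/5]
x' = x̄ + K·y = [-706/245, 921/245, -6/5]
P' = (I − K·H)·P̄ = [5136/245 -2871/245 36/5; -2871/245 3146/245 -21/5; 36/5 -21/5 14/5]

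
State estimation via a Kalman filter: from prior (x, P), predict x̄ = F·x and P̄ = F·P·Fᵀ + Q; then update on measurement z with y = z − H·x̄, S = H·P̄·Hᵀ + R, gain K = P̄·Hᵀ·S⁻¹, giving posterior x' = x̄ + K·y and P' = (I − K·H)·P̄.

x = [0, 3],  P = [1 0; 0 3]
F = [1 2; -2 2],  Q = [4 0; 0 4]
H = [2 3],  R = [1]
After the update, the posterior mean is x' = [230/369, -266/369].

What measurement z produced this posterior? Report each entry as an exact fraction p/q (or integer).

z = [-1]

x̄ = F·x = [6, 6]
P̄ = F·P·Fᵀ + Q = [17 10; 10 20]
S = H·P̄·Hᵀ + R = [369]
K = P̄·Hᵀ·S⁻¹ = [64/369; 80/369]
x' − x̄ = [-1984/369, -2480/369] = K·y
y = (KᵀK)⁻¹·Kᵀ·(x' − x̄) = [-31]
z = y + H·x̄ = [-31] + [30] = [-1]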